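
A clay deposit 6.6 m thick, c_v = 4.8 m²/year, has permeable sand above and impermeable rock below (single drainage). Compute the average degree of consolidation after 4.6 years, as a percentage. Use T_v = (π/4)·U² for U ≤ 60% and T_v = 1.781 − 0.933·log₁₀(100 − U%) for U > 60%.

Drainage path length: H_d = H = 6.6 m (single drainage).
T_v = c_v·t/H_d² = 4.8×4.6/6.6² = 0.50689.
T_v = 0.50689 corresponds to the U > 60% branch:
U = 1 − 10^((1.781 − T_v)/0.933)/100 = 0.7679

U ≈ 76.8 %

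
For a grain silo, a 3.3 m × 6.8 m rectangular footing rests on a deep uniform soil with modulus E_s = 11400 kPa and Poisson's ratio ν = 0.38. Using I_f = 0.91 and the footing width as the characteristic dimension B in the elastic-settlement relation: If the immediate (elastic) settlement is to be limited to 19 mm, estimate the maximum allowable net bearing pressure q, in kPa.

q ≈ 84.3 kPa

S_e = q·B·(1−ν²)/E_s · I_f  ⇒  q = S_e·E_s / (B·(1−ν²)·I_f).
q = 0.019 × 11400 / (3.3 × 0.8556 × 0.91) = 84.3 kPa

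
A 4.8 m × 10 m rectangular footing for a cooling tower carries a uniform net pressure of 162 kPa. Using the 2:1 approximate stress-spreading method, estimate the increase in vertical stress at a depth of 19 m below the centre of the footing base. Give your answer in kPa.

Δσ_z ≈ 11.3 kPa

By the 2:1 method the load spreads at 1 horizontal : 2 vertical, so at depth z the loaded area has grown by z in each plan dimension:
Δσ = qBL/((B+z)(L+z)) = 162×4.8×10/((4.8+19)(10+19)) = 11.266 kPa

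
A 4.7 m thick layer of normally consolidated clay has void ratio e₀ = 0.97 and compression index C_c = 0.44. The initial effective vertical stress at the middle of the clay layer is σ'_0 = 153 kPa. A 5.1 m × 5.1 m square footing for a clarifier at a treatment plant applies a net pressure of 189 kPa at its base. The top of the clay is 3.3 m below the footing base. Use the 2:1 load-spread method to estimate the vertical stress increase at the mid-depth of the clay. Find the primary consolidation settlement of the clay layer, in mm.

S_c ≈ 112 mm

Mid-depth of clay below the footing base: z = 3.3 + 4.7/2 = 5.65 m.
Stress increase at mid-clay by the 2:1 spreading method:
Δσ = qBL/((B+z)(L+z)) = 189×5.1×5.1/((5.1+5.65)(5.1+5.65)) = 42.539 kPa
Final effective stress: σ'_f = σ'_0 + Δσ = 153 + 42.539 = 195.54 kPa.
Normally consolidated clay, so the full stress increment lies on the virgin compression line:
S_c = C_c·H/(1+e₀)·log₁₀(σ'_f/σ'_0) = 0.44×4.7/(1+0.97)×log₁₀(195.54/153)
    = 1.0497 × 0.10654 = 0.1118 m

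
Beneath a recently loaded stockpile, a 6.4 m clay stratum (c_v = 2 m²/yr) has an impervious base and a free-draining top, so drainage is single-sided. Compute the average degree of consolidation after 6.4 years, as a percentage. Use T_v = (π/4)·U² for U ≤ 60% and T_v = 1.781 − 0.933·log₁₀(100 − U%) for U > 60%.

U ≈ 62.5 %

Drainage path length: H_d = H = 6.4 m (single drainage).
T_v = c_v·t/H_d² = 2×6.4/6.4² = 0.3125.
T_v = 0.3125 corresponds to the U > 60% branch:
U = 1 − 10^((1.781 − T_v)/0.933)/100 = 0.6251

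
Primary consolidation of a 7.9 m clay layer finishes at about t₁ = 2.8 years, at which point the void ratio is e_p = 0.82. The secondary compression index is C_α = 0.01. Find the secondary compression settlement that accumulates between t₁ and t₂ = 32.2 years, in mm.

Secondary compression: S_s = C_α·H/(1+e_p)·log₁₀(t₂/t₁)
S_s = 0.01×7.9/(1+0.82)×log₁₀(32.2/2.8)
    = 0.04341 × 1.061 = 0.04604 m

S_s ≈ 46 mm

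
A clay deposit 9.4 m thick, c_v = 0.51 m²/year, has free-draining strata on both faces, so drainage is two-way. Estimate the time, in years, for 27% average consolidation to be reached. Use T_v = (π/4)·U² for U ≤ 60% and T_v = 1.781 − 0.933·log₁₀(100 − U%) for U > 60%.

t ≈ 2.48 years

Drainage path length: H_d = H/2 = 4.7 m (double drainage).
U ≤ 60%: T_v = (π/4)·U² = (π/4)×0.27² = 0.057256.
t = T_v·H_d²/c_v = 0.057256×4.7²/0.51 = 2.48 years.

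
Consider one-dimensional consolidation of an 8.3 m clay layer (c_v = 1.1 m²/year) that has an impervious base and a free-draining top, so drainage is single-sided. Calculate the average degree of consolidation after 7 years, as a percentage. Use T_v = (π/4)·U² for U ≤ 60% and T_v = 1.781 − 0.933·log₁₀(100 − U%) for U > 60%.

U ≈ 37.7 %

Drainage path length: H_d = H = 8.3 m (single drainage).
T_v = c_v·t/H_d² = 1.1×7/8.3² = 0.11177.
T_v = 0.11177 corresponds to the U ≤ 60% branch:
U = √(4T_v/π) = 0.3772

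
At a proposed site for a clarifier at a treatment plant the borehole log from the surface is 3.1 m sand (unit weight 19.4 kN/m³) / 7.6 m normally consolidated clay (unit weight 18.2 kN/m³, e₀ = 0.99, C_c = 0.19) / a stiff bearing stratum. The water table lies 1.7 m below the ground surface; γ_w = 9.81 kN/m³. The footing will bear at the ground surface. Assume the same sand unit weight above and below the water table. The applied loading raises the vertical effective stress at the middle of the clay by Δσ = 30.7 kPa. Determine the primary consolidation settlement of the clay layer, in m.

Mid-depth of clay below the ground surface: z = 3.1 + 7.6/2 = 6.9 m.
Total vertical stress at mid-clay: σ_v = 19.4×3.1 + 18.2×3.8 = 129.3 kPa.
Pore pressure: u = 9.81×(6.9 − 1.7) = 51.012 kPa.
Initial effective stress: σ'_0 = σ_v − u = 129.3 − 51.012 = 78.288 kPa.
Final effective stress: σ'_f = σ'_0 + Δσ = 78.288 + 30.7 = 108.99 kPa.
Normally consolidated clay, so the full stress increment lies on the virgin compression line:
S_c = C_c·H/(1+e₀)·log₁₀(σ'_f/σ'_0) = 0.19×7.6/(1+0.99)×log₁₀(108.99/78.288)
    = 0.72563 × 0.14369 = 0.1043 m

S_c ≈ 0.104 m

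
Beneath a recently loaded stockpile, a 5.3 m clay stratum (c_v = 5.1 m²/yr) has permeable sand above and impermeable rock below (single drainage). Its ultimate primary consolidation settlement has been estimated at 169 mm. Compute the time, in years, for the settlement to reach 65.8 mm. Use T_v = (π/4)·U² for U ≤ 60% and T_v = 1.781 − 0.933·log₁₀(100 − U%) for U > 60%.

t ≈ 0.656 years

Drainage path length: H_d = H = 5.3 m (single drainage).
U = S(t)/S_ult = 65.8/169 = 0.3893.
U ≤ 60%: T_v = (π/4)·U² = (π/4)×0.38935² = 0.11906.
t = T_v·H_d²/c_v = 0.11906×5.3²/5.1 = 0.6558 years.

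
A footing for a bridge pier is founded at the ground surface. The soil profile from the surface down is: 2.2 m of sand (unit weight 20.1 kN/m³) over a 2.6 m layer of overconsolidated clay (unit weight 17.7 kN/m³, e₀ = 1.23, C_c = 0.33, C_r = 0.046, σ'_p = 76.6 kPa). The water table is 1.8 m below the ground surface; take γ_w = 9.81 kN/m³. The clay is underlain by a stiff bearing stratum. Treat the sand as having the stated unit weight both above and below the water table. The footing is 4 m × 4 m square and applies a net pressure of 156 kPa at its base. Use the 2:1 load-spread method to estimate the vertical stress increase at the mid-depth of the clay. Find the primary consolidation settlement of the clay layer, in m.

S_c ≈ 0.0455 m

Mid-depth of clay below the ground surface: z = 2.2 + 2.6/2 = 3.5 m.
Total vertical stress at mid-clay: σ_v = 20.1×2.2 + 17.7×1.3 = 67.23 kPa.
Pore pressure: u = 9.81×(3.5 − 1.8) = 16.677 kPa.
Initial effective stress: σ'_0 = σ_v − u = 67.23 − 16.677 = 50.553 kPa.
Stress increase at mid-clay by the 2:1 spreading method:
Δσ = qBL/((B+z)(L+z)) = 156×4×4/((4+3.5)(4+3.5)) = 44.373 kPa
Final effective stress: σ'_f = 50.553 + 44.373 = 94.926 kPa.
σ'_f = 94.926 > σ'_p = 76.6 kPa, so the stress path crosses the preconsolidation pressure — recompression up to σ'_p, then virgin compression beyond:
S_c = H/(1+e₀)·[C_r·log₁₀(σ'_p/σ'_0) + C_c·log₁₀(σ'_f/σ'_p)]
    = 2.6/2.23 × [0.046×log₁₀(76.6/50.553) + 0.33×log₁₀(94.926/76.6)]
    = 1.1659 × [0.0083022 + 0.030742] = 0.04552 m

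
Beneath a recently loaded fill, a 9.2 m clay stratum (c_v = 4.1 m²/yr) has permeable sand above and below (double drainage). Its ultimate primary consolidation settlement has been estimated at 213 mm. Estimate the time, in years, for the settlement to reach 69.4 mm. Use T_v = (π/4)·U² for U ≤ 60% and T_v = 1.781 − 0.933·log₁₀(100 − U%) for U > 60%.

Drainage path length: H_d = H/2 = 4.6 m (double drainage).
U = S(t)/S_ult = 69.4/213 = 0.3258.
U ≤ 60%: T_v = (π/4)·U² = (π/4)×0.32582² = 0.083378.
t = T_v·H_d²/c_v = 0.083378×4.6²/4.1 = 0.4303 years.

t ≈ 0.43 years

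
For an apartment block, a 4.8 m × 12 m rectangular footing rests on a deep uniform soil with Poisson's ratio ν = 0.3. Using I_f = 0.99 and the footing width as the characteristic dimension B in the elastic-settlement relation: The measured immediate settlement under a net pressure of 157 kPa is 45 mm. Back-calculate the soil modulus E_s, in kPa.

S_e = q·B·(1−ν²)/E_s · I_f  ⇒  E_s = q·B·(1−ν²)·I_f / S_e.
E_s = 157 × 4.8 × 0.91 × 0.99 / 0.045 = 15090 kPa

E_s ≈ 15100 kPa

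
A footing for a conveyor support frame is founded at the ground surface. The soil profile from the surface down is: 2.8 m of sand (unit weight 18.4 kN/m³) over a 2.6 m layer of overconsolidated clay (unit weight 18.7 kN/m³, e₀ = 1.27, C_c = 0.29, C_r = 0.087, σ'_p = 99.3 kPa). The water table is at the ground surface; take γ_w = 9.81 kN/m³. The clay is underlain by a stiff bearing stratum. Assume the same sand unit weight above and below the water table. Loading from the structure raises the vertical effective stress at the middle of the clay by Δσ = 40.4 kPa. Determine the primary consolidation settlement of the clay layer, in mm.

S_c ≈ 32.8 mm

Mid-depth of clay below the ground surface: z = 2.8 + 2.6/2 = 4.1 m.
Total vertical stress at mid-clay: σ_v = 18.4×2.8 + 18.7×1.3 = 75.83 kPa.
Pore pressure: u = 9.81×(4.1 − 0) = 40.221 kPa.
Initial effective stress: σ'_0 = σ_v − u = 75.83 − 40.221 = 35.609 kPa.
Final effective stress: σ'_f = 35.609 + 40.4 = 76.009 kPa.
σ'_f = 76.009 ≤ σ'_p = 99.3 kPa, so the clay remains overconsolidated and only the recompression index applies:
S_c = C_r·H/(1+e₀)·log₁₀(σ'_f/σ'_0) = 0.087×2.6/2.27×log₁₀(76.009/35.609)
    = 0.09965 × 0.32931 = 0.03282 m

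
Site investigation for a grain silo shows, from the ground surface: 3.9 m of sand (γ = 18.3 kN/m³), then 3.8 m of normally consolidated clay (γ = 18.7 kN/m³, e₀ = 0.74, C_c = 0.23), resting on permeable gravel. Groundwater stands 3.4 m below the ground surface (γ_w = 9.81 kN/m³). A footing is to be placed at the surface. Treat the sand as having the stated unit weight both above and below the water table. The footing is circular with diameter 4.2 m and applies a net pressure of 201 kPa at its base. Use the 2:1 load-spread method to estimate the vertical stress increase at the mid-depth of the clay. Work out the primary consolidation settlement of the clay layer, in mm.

S_c ≈ 77.3 mm

Mid-depth of clay below the ground surface: z = 3.9 + 3.8/2 = 5.8 m.
Total vertical stress at mid-clay: σ_v = 18.3×3.9 + 18.7×1.9 = 106.9 kPa.
Pore pressure: u = 9.81×(5.8 − 3.4) = 23.544 kPa.
Initial effective stress: σ'_0 = σ_v − u = 106.9 − 23.544 = 83.356 kPa.
Stress increase at mid-clay by the 2:1 spreading method:
Δσ ≈ qD²/(D+z)² = 201×4.2²/(4.2+5.8)² = 35.456 kPa
Final effective stress: σ'_f = σ'_0 + Δσ = 83.356 + 35.456 = 118.81 kPa.
Normally consolidated clay, so the full stress increment lies on the virgin compression line:
S_c = C_c·H/(1+e₀)·log₁₀(σ'_f/σ'_0) = 0.23×3.8/(1+0.74)×log₁₀(118.81/83.356)
    = 0.5023 × 0.15392 = 0.07731 m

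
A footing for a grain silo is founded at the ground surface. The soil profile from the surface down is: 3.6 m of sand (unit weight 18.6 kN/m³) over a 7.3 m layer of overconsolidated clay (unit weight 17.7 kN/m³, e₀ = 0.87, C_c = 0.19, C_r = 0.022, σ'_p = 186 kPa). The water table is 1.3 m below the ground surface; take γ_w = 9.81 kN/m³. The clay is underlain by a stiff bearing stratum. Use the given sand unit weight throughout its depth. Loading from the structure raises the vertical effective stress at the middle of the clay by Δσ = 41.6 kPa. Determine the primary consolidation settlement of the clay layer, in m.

Mid-depth of clay below the ground surface: z = 3.6 + 7.3/2 = 7.25 m.
Total vertical stress at mid-clay: σ_v = 18.6×3.6 + 17.7×3.65 = 131.56 kPa.
Pore pressure: u = 9.81×(7.25 − 1.3) = 58.37 kPa.
Initial effective stress: σ'_0 = σ_v − u = 131.56 − 58.37 = 73.19 kPa.
Final effective stress: σ'_f = 73.19 + 41.6 = 114.79 kPa.
σ'_f = 114.79 ≤ σ'_p = 186 kPa, so the clay remains overconsolidated and only the recompression index applies:
S_c = C_r·H/(1+e₀)·log₁₀(σ'_f/σ'_0) = 0.022×7.3/1.87×log₁₀(114.79/73.19)
    = 0.085881 × 0.19545 = 0.01679 m

S_c ≈ 0.0168 m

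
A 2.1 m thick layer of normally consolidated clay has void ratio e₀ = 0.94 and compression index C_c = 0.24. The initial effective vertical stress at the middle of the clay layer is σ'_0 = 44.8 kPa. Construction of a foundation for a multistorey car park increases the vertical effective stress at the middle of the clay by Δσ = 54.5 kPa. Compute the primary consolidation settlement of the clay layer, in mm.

S_c ≈ 89.8 mm

Final effective stress: σ'_f = σ'_0 + Δσ = 44.8 + 54.5 = 99.3 kPa.
Normally consolidated clay, so the full stress increment lies on the virgin compression line:
S_c = C_c·H/(1+e₀)·log₁₀(σ'_f/σ'_0) = 0.24×2.1/(1+0.94)×log₁₀(99.3/44.8)
    = 0.25979 × 0.34567 = 0.0898 m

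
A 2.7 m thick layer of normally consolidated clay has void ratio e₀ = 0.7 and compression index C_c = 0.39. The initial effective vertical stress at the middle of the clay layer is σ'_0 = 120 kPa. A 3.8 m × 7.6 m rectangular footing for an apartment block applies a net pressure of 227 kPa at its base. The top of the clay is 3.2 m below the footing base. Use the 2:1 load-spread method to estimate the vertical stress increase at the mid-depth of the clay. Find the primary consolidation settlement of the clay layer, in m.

S_c ≈ 0.116 m

Mid-depth of clay below the footing base: z = 3.2 + 2.7/2 = 4.55 m.
Stress increase at mid-clay by the 2:1 spreading method:
Δσ = qBL/((B+z)(L+z)) = 227×3.8×7.6/((3.8+4.55)(7.6+4.55)) = 64.619 kPa
Final effective stress: σ'_f = σ'_0 + Δσ = 120 + 64.619 = 184.62 kPa.
Normally consolidated clay, so the full stress increment lies on the virgin compression line:
S_c = C_c·H/(1+e₀)·log₁₀(σ'_f/σ'_0) = 0.39×2.7/(1+0.7)×log₁₀(184.62/120)
    = 0.61941 × 0.1871 = 0.1159 m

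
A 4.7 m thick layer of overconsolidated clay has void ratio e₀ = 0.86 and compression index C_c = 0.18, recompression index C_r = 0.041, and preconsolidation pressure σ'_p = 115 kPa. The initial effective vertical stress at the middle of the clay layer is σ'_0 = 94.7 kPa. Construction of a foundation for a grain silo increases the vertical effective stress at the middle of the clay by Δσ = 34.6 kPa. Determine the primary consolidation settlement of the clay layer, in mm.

S_c ≈ 31.9 mm

Final effective stress: σ'_f = 94.7 + 34.6 = 129.3 kPa.
σ'_f = 129.3 > σ'_p = 115 kPa, so the stress path crosses the preconsolidation pressure — recompression up to σ'_p, then virgin compression beyond:
S_c = H/(1+e₀)·[C_r·log₁₀(σ'_p/σ'_0) + C_c·log₁₀(σ'_f/σ'_p)]
    = 4.7/1.86 × [0.041×log₁₀(115/94.7) + 0.18×log₁₀(129.3/115)]
    = 2.5269 × [0.0034583 + 0.0091621] = 0.03189 m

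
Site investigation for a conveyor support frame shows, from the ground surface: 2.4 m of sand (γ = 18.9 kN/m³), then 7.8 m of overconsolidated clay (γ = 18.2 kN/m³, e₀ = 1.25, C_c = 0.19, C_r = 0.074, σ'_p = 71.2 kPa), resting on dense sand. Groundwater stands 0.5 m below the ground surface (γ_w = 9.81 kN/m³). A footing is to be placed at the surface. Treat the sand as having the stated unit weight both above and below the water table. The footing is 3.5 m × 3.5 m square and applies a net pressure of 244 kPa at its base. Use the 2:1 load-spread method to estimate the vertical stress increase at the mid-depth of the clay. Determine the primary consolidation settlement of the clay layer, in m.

Mid-depth of clay below the ground surface: z = 2.4 + 7.8/2 = 6.3 m.
Total vertical stress at mid-clay: σ_v = 18.9×2.4 + 18.2×3.9 = 116.34 kPa.
Pore pressure: u = 9.81×(6.3 − 0.5) = 56.898 kPa.
Initial effective stress: σ'_0 = σ_v − u = 116.34 − 56.898 = 59.442 kPa.
Stress increase at mid-clay by the 2:1 spreading method:
Δσ = qBL/((B+z)(L+z)) = 244×3.5×3.5/((3.5+6.3)(3.5+6.3)) = 31.122 kPa
Final effective stress: σ'_f = 59.442 + 31.122 = 90.564 kPa.
σ'_f = 90.564 > σ'_p = 71.2 kPa, so the stress path crosses the preconsolidation pressure — recompression up to σ'_p, then virgin compression beyond:
S_c = H/(1+e₀)·[C_r·log₁₀(σ'_p/σ'_0) + C_c·log₁₀(σ'_f/σ'_p)]
    = 7.8/2.25 × [0.074×log₁₀(71.2/59.442) + 0.19×log₁₀(90.564/71.2)]
    = 3.4667 × [0.0058006 + 0.01985] = 0.08892 m

S_c ≈ 0.0889 m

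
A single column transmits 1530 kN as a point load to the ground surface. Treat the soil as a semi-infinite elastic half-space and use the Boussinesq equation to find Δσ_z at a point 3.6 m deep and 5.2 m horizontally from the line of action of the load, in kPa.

Boussinesq vertical stress below a point load on an elastic half-space:
Δσ_z = 3P/(2πz²) · [1 + (r/z)²]^(−5/2)
r/z = 5.2/3.6 = 1.4444; [1+(r/z)²]^(−5/2) = 0.059753.
Δσ_z = 3×1530/(2π×3.6²) × 0.059753 = 56.367 × 0.059753 = 3.368 kPa

Δσ_z ≈ 3.37 kPa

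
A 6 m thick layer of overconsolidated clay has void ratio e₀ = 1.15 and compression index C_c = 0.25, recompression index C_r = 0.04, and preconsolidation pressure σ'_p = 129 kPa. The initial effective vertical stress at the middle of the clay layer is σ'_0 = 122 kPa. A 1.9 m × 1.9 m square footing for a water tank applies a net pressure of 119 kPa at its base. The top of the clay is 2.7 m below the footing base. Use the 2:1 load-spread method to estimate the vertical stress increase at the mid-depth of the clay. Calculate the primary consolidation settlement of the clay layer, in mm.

Mid-depth of clay below the footing base: z = 2.7 + 6/2 = 5.7 m.
Stress increase at mid-clay by the 2:1 spreading method:
Δσ = qBL/((B+z)(L+z)) = 119×1.9×1.9/((1.9+5.7)(1.9+5.7)) = 7.4375 kPa
Final effective stress: σ'_f = 122 + 7.4375 = 129.44 kPa.
σ'_f = 129.44 > σ'_p = 129 kPa, so the stress path crosses the preconsolidation pressure — recompression up to σ'_p, then virgin compression beyond:
S_c = H/(1+e₀)·[C_r·log₁₀(σ'_p/σ'_0) + C_c·log₁₀(σ'_f/σ'_p)]
    = 6/2.15 × [0.04×log₁₀(129/122) + 0.25×log₁₀(129.44/129)]
    = 2.7907 × [0.0009692 + 0.0003697] = 0.003736 m

S_c ≈ 3.74 mm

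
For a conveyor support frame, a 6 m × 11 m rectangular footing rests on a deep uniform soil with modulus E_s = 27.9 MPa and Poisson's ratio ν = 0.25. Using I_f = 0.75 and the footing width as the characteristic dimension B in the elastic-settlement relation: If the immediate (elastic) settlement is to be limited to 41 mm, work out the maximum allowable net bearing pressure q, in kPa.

E_s = 27.9 MPa = 27900 kPa.
S_e = q·B·(1−ν²)/E_s · I_f  ⇒  q = S_e·E_s / (B·(1−ν²)·I_f).
q = 0.041 × 27900 / (6 × 0.9375 × 0.75) = 271.1 kPa

q ≈ 271 kPa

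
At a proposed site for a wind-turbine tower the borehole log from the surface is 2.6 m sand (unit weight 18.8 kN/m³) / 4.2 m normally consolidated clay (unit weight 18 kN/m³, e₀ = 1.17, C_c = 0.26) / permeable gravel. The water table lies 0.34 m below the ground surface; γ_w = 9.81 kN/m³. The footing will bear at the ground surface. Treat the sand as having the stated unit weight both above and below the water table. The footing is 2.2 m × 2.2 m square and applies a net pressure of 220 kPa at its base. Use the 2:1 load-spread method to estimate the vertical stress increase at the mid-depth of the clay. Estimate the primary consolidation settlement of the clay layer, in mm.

Mid-depth of clay below the ground surface: z = 2.6 + 4.2/2 = 4.7 m.
Total vertical stress at mid-clay: σ_v = 18.8×2.6 + 18×2.1 = 86.68 kPa.
Pore pressure: u = 9.81×(4.7 − 0.34) = 42.772 kPa.
Initial effective stress: σ'_0 = σ_v − u = 86.68 − 42.772 = 43.908 kPa.
Stress increase at mid-clay by the 2:1 spreading method:
Δσ = qBL/((B+z)(L+z)) = 220×2.2×2.2/((2.2+4.7)(2.2+4.7)) = 22.365 kPa
Final effective stress: σ'_f = σ'_0 + Δσ = 43.908 + 22.365 = 66.273 kPa.
Normally consolidated clay, so the full stress increment lies on the virgin compression line:
S_c = C_c·H/(1+e₀)·log₁₀(σ'_f/σ'_0) = 0.26×4.2/(1+1.17)×log₁₀(66.273/43.908)
    = 0.50323 × 0.17879 = 0.08997 m

S_c ≈ 90 mm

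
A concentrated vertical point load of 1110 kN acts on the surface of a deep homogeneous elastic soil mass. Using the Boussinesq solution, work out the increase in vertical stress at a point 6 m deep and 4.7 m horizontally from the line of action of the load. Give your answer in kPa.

Δσ_z ≈ 4.45 kPa

Boussinesq vertical stress below a point load on an elastic half-space:
Δσ_z = 3P/(2πz²) · [1 + (r/z)²]^(−5/2)
r/z = 4.7/6 = 0.78333; [1+(r/z)²]^(−5/2) = 0.30235.
Δσ_z = 3×1110/(2π×6²) × 0.30235 = 14.722 × 0.30235 = 4.451 kPa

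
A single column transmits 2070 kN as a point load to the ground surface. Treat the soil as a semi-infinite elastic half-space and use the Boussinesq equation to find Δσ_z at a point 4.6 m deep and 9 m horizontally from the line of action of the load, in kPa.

Boussinesq vertical stress below a point load on an elastic half-space:
Δσ_z = 3P/(2πz²) · [1 + (r/z)²]^(−5/2)
r/z = 9/4.6 = 1.9565; [1+(r/z)²]^(−5/2) = 0.019525.
Δσ_z = 3×2070/(2π×4.6²) × 0.019525 = 46.709 × 0.019525 = 0.912 kPa

Δσ_z ≈ 0.912 kPa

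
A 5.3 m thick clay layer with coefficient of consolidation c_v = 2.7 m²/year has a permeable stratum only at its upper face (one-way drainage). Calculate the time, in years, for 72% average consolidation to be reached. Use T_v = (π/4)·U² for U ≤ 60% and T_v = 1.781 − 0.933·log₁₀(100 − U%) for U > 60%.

Drainage path length: H_d = H = 5.3 m (single drainage).
U > 60%: T_v = 1.781 − 0.933·log₁₀(100 − 72) = 0.4308.
t = T_v·H_d²/c_v = 0.4308×5.3²/2.7 = 4.482 years.

t ≈ 4.48 years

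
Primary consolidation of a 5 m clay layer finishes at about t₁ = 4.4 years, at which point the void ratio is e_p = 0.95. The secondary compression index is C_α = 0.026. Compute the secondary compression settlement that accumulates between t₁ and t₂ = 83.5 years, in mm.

Secondary compression: S_s = C_α·H/(1+e_p)·log₁₀(t₂/t₁)
S_s = 0.026×5/(1+0.95)×log₁₀(83.5/4.4)
    = 0.06667 × 1.278 = 0.08522 m

S_s ≈ 85.2 mm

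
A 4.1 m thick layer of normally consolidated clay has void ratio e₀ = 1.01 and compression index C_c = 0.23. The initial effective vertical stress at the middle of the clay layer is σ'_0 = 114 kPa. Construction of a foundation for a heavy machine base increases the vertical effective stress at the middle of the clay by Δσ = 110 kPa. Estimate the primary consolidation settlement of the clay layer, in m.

Final effective stress: σ'_f = σ'_0 + Δσ = 114 + 110 = 224 kPa.
Normally consolidated clay, so the full stress increment lies on the virgin compression line:
S_c = C_c·H/(1+e₀)·log₁₀(σ'_f/σ'_0) = 0.23×4.1/(1+1.01)×log₁₀(224/114)
    = 0.46915 × 0.29334 = 0.1376 m

S_c ≈ 0.138 m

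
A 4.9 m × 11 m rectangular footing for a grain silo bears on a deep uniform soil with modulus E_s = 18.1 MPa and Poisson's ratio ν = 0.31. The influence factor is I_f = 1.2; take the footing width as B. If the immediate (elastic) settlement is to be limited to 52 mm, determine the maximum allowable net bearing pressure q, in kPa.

q ≈ 177 kPa

E_s = 18.1 MPa = 18100 kPa.
S_e = q·B·(1−ν²)/E_s · I_f  ⇒  q = S_e·E_s / (B·(1−ν²)·I_f).
q = 0.052 × 18100 / (4.9 × 0.9039 × 1.2) = 177.1 kPa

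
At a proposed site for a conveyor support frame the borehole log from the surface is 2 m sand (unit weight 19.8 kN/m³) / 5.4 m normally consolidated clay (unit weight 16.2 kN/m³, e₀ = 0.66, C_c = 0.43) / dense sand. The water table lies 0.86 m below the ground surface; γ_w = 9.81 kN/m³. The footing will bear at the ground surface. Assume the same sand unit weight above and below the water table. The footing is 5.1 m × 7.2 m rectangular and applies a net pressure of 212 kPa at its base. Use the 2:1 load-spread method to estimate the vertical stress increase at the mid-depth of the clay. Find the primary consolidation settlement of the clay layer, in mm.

S_c ≈ 547 mm

Mid-depth of clay below the ground surface: z = 2 + 5.4/2 = 4.7 m.
Total vertical stress at mid-clay: σ_v = 19.8×2 + 16.2×2.7 = 83.34 kPa.
Pore pressure: u = 9.81×(4.7 − 0.86) = 37.67 kPa.
Initial effective stress: σ'_0 = σ_v − u = 83.34 − 37.67 = 45.67 kPa.
Stress increase at mid-clay by the 2:1 spreading method:
Δσ = qBL/((B+z)(L+z)) = 212×5.1×7.2/((5.1+4.7)(7.2+4.7)) = 66.752 kPa
Final effective stress: σ'_f = σ'_0 + Δσ = 45.67 + 66.752 = 112.42 kPa.
Normally consolidated clay, so the full stress increment lies on the virgin compression line:
S_c = C_c·H/(1+e₀)·log₁₀(σ'_f/σ'_0) = 0.43×5.4/(1+0.66)×log₁₀(112.42/45.67)
    = 1.3988 × 0.39121 = 0.5472 m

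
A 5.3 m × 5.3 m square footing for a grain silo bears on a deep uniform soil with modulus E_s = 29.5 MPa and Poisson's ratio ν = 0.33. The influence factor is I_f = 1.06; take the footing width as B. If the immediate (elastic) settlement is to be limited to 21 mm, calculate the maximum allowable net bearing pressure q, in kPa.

E_s = 29.5 MPa = 29500 kPa.
S_e = q·B·(1−ν²)/E_s · I_f  ⇒  q = S_e·E_s / (B·(1−ν²)·I_f).
q = 0.021 × 29500 / (5.3 × 0.8911 × 1.06) = 123.7 kPa

q ≈ 124 kPa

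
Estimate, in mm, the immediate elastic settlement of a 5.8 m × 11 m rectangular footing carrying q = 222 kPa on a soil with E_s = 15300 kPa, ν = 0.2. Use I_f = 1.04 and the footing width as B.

Immediate (elastic) settlement: S_e = q·B·(1−ν²)/E_s · I_f.
S_e = 222 × 5.8 × (1 − 0.2²) / 15300 × 1.04
    = 222 × 5.8 × 0.96 / 15300 × 1.04
    = 0.08402 m = 84.02 mm

S_e ≈ 84 mm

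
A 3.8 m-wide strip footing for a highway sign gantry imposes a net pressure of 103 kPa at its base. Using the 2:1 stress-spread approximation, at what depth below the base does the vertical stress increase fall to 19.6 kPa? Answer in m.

z ≈ 16.2 m

2:1 spreading — at depth z the loaded area has grown by z in each plan dimension:
qB/(B+z) = Δσ_z ⇒ z = qB/Δσ_z − B = 103×3.8/19.6 − 3.8 = 16.17 m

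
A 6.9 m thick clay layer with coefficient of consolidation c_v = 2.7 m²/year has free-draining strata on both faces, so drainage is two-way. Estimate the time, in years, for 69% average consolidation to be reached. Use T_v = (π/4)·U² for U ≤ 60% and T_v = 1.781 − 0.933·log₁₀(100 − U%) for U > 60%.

Drainage path length: H_d = H/2 = 3.45 m (double drainage).
U > 60%: T_v = 1.781 − 0.933·log₁₀(100 − 69) = 0.38956.
t = T_v·H_d²/c_v = 0.38956×3.45²/2.7 = 1.717 years.

t ≈ 1.72 years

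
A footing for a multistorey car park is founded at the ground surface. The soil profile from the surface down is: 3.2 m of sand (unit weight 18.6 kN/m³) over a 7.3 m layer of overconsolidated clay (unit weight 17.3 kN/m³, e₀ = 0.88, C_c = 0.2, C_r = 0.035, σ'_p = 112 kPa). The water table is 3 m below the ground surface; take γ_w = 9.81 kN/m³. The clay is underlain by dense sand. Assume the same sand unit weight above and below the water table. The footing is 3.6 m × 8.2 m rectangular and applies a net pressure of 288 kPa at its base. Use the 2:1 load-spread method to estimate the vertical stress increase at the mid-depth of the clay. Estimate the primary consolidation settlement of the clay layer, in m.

S_c ≈ 0.0891 m

Mid-depth of clay below the ground surface: z = 3.2 + 7.3/2 = 6.85 m.
Total vertical stress at mid-clay: σ_v = 18.6×3.2 + 17.3×3.65 = 122.67 kPa.
Pore pressure: u = 9.81×(6.85 − 3) = 37.769 kPa.
Initial effective stress: σ'_0 = σ_v − u = 122.67 − 37.769 = 84.901 kPa.
Stress increase at mid-clay by the 2:1 spreading method:
Δσ = qBL/((B+z)(L+z)) = 288×3.6×8.2/((3.6+6.85)(8.2+6.85)) = 54.058 kPa
Final effective stress: σ'_f = 84.901 + 54.058 = 138.96 kPa.
σ'_f = 138.96 > σ'_p = 112 kPa, so the stress path crosses the preconsolidation pressure — recompression up to σ'_p, then virgin compression beyond:
S_c = H/(1+e₀)·[C_r·log₁₀(σ'_p/σ'_0) + C_c·log₁₀(σ'_f/σ'_p)]
    = 7.3/1.88 × [0.035×log₁₀(112/84.901) + 0.2×log₁₀(138.96/112)]
    = 3.883 × [0.0042107 + 0.018734] = 0.08909 m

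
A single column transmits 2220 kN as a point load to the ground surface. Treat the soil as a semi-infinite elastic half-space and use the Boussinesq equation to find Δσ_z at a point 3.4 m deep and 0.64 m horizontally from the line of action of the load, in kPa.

Boussinesq vertical stress below a point load on an elastic half-space:
Δσ_z = 3P/(2πz²) · [1 + (r/z)²]^(−5/2)
r/z = 0.64/3.4 = 0.18824; [1+(r/z)²]^(−5/2) = 0.91663.
Δσ_z = 3×2220/(2π×3.4²) × 0.91663 = 91.693 × 0.91663 = 84.05 kPa

Δσ_z ≈ 84 kPa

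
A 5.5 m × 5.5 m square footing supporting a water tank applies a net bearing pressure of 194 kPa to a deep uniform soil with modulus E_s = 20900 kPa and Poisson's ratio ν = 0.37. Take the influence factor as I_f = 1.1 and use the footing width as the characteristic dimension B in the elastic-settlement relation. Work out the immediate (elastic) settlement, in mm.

Immediate (elastic) settlement: S_e = q·B·(1−ν²)/E_s · I_f.
S_e = 194 × 5.5 × (1 − 0.37²) / 20900 × 1.1
    = 194 × 5.5 × 0.8631 / 20900 × 1.1
    = 0.04847 m = 48.47 mm

S_e ≈ 48.5 mm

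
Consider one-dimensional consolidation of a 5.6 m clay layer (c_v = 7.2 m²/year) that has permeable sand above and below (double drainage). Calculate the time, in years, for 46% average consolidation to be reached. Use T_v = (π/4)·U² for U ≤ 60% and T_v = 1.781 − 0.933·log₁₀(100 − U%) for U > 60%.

t ≈ 0.181 years

Drainage path length: H_d = H/2 = 2.8 m (double drainage).
U ≤ 60%: T_v = (π/4)·U² = (π/4)×0.46² = 0.16619.
t = T_v·H_d²/c_v = 0.16619×2.8²/7.2 = 0.181 years.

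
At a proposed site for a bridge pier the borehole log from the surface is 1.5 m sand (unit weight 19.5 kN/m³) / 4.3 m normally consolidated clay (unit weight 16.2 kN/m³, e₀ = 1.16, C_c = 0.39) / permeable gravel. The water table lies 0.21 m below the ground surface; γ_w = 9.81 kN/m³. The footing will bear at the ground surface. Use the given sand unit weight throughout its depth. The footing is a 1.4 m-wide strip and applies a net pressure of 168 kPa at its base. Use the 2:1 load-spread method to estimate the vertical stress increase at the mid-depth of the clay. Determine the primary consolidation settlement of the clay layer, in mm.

S_c ≈ 314 mm

Mid-depth of clay below the ground surface: z = 1.5 + 4.3/2 = 3.65 m.
Total vertical stress at mid-clay: σ_v = 19.5×1.5 + 16.2×2.15 = 64.08 kPa.
Pore pressure: u = 9.81×(3.65 − 0.21) = 33.746 kPa.
Initial effective stress: σ'_0 = σ_v − u = 64.08 − 33.746 = 30.334 kPa.
Stress increase at mid-clay by the 2:1 spreading method:
Δσ = qB/(B+z) = 168×1.4/(1.4+3.65) = 46.574 kPa
Final effective stress: σ'_f = σ'_0 + Δσ = 30.334 + 46.574 = 76.908 kPa.
Normally consolidated clay, so the full stress increment lies on the virgin compression line:
S_c = C_c·H/(1+e₀)·log₁₀(σ'_f/σ'_0) = 0.39×4.3/(1+1.16)×log₁₀(76.908/30.334)
    = 0.77639 × 0.40404 = 0.3137 m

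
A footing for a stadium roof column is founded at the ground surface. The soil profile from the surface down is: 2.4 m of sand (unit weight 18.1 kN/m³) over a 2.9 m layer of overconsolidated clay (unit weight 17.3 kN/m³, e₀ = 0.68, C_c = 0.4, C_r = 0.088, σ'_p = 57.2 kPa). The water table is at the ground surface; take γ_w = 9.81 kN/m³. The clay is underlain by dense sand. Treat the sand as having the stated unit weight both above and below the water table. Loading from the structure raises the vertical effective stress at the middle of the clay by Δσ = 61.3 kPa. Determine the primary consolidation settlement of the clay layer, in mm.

S_c ≈ 184 mm

Mid-depth of clay below the ground surface: z = 2.4 + 2.9/2 = 3.85 m.
Total vertical stress at mid-clay: σ_v = 18.1×2.4 + 17.3×1.45 = 68.525 kPa.
Pore pressure: u = 9.81×(3.85 − 0) = 37.769 kPa.
Initial effective stress: σ'_0 = σ_v − u = 68.525 − 37.769 = 30.756 kPa.
Final effective stress: σ'_f = 30.756 + 61.3 = 92.056 kPa.
σ'_f = 92.056 > σ'_p = 57.2 kPa, so the stress path crosses the preconsolidation pressure — recompression up to σ'_p, then virgin compression beyond:
S_c = H/(1+e₀)·[C_r·log₁₀(σ'_p/σ'_0) + C_c·log₁₀(σ'_f/σ'_p)]
    = 2.9/1.68 × [0.088×log₁₀(57.2/30.756) + 0.4×log₁₀(92.056/57.2)]
    = 1.7262 × [0.023713 + 0.082662] = 0.1836 m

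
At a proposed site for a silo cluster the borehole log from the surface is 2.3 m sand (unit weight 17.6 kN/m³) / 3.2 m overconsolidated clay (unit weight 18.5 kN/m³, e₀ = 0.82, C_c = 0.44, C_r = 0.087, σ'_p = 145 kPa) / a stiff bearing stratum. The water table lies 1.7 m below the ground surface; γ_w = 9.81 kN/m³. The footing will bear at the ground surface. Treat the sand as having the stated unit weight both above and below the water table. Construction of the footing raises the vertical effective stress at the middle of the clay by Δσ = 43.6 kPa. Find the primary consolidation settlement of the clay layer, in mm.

Mid-depth of clay below the ground surface: z = 2.3 + 3.2/2 = 3.9 m.
Total vertical stress at mid-clay: σ_v = 17.6×2.3 + 18.5×1.6 = 70.08 kPa.
Pore pressure: u = 9.81×(3.9 − 1.7) = 21.582 kPa.
Initial effective stress: σ'_0 = σ_v − u = 70.08 − 21.582 = 48.498 kPa.
Final effective stress: σ'_f = 48.498 + 43.6 = 92.098 kPa.
σ'_f = 92.098 ≤ σ'_p = 145 kPa, so the clay remains overconsolidated and only the recompression index applies:
S_c = C_r·H/(1+e₀)·log₁₀(σ'_f/σ'_0) = 0.087×3.2/1.82×log₁₀(92.098/48.498)
    = 0.15296 × 0.27853 = 0.0426 m

S_c ≈ 42.6 mm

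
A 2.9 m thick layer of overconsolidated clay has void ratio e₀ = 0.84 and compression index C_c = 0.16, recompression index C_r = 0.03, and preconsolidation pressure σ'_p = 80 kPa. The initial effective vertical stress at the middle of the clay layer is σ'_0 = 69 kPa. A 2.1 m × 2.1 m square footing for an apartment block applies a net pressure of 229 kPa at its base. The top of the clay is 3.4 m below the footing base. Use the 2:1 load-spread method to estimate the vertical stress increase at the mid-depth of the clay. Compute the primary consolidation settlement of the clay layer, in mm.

S_c ≈ 15.8 mm

Mid-depth of clay below the footing base: z = 3.4 + 2.9/2 = 4.85 m.
Stress increase at mid-clay by the 2:1 spreading method:
Δσ = qBL/((B+z)(L+z)) = 229×2.1×2.1/((2.1+4.85)(2.1+4.85)) = 20.908 kPa
Final effective stress: σ'_f = 69 + 20.908 = 89.908 kPa.
σ'_f = 89.908 > σ'_p = 80 kPa, so the stress path crosses the preconsolidation pressure — recompression up to σ'_p, then virgin compression beyond:
S_c = H/(1+e₀)·[C_r·log₁₀(σ'_p/σ'_0) + C_c·log₁₀(σ'_f/σ'_p)]
    = 2.9/1.84 × [0.03×log₁₀(80/69) + 0.16×log₁₀(89.908/80)]
    = 1.5761 × [0.0019272 + 0.0081133] = 0.01582 m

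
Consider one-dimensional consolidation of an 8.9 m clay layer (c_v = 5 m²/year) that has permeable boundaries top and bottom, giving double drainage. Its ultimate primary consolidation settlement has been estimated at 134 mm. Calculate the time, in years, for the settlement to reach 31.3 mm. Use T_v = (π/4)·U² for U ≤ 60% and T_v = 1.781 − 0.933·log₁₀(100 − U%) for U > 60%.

t ≈ 0.17 years

Drainage path length: H_d = H/2 = 4.45 m (double drainage).
U = S(t)/S_ult = 31.3/134 = 0.2336.
U ≤ 60%: T_v = (π/4)·U² = (π/4)×0.23358² = 0.042852.
t = T_v·H_d²/c_v = 0.042852×4.45²/5 = 0.1697 years.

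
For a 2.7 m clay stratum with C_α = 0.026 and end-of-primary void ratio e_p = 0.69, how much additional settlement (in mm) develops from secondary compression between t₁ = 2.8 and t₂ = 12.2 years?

S_s ≈ 26.6 mm

Secondary compression: S_s = C_α·H/(1+e_p)·log₁₀(t₂/t₁)
S_s = 0.026×2.7/(1+0.69)×log₁₀(12.2/2.8)
    = 0.04154 × 0.6392 = 0.02655 m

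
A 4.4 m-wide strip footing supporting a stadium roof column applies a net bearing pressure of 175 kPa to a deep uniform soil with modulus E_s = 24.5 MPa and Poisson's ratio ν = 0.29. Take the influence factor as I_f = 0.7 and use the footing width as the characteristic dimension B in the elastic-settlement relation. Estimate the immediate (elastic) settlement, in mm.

S_e ≈ 20.1 mm

Immediate (elastic) settlement: S_e = q·B·(1−ν²)/E_s · I_f.
E_s = 24.5 MPa = 24500 kPa.
S_e = 175 × 4.4 × (1 − 0.29²) / 24500 × 0.7
    = 175 × 4.4 × 0.9159 / 24500 × 0.7
    = 0.02015 m = 20.15 mm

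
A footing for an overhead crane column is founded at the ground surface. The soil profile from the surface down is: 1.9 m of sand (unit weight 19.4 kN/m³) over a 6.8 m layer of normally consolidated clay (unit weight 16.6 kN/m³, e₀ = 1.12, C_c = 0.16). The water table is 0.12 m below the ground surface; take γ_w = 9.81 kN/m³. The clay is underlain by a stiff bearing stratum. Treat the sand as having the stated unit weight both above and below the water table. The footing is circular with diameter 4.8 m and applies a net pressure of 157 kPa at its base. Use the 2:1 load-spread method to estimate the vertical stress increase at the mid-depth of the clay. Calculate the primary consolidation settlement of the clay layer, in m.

S_c ≈ 0.135 m

Mid-depth of clay below the ground surface: z = 1.9 + 6.8/2 = 5.3 m.
Total vertical stress at mid-clay: σ_v = 19.4×1.9 + 16.6×3.4 = 93.3 kPa.
Pore pressure: u = 9.81×(5.3 − 0.12) = 50.816 kPa.
Initial effective stress: σ'_0 = σ_v − u = 93.3 − 50.816 = 42.484 kPa.
Stress increase at mid-clay by the 2:1 spreading method:
Δσ ≈ qD²/(D+z)² = 157×4.8²/(4.8+5.3)² = 35.46 kPa
Final effective stress: σ'_f = σ'_0 + Δσ = 42.484 + 35.46 = 77.944 kPa.
Normally consolidated clay, so the full stress increment lies on the virgin compression line:
S_c = C_c·H/(1+e₀)·log₁₀(σ'_f/σ'_0) = 0.16×6.8/(1+1.12)×log₁₀(77.944/42.484)
    = 0.51321 × 0.26356 = 0.1353 m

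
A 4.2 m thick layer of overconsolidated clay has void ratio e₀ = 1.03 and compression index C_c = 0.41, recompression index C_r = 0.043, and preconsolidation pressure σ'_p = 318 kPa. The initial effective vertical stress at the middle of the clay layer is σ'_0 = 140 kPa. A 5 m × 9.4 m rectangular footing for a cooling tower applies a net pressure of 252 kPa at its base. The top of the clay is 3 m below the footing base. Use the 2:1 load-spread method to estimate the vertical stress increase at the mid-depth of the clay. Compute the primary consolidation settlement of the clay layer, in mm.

Mid-depth of clay below the footing base: z = 3 + 4.2/2 = 5.1 m.
Stress increase at mid-clay by the 2:1 spreading method:
Δσ = qBL/((B+z)(L+z)) = 252×5×9.4/((5+5.1)(9.4+5.1)) = 80.874 kPa
Final effective stress: σ'_f = 140 + 80.874 = 220.87 kPa.
σ'_f = 220.87 ≤ σ'_p = 318 kPa, so the clay remains overconsolidated and only the recompression index applies:
S_c = C_r·H/(1+e₀)·log₁₀(σ'_f/σ'_0) = 0.043×4.2/2.03×log₁₀(220.87/140)
    = 0.088967 × 0.19801 = 0.01762 m

S_c ≈ 17.6 mm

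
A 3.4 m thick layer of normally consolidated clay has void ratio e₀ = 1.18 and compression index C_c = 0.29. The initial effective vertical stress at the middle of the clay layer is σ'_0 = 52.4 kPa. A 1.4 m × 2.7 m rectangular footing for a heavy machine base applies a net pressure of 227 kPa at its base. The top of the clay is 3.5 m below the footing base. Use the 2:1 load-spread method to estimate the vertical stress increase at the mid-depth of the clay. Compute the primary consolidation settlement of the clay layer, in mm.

S_c ≈ 53.7 mm

Mid-depth of clay below the footing base: z = 3.5 + 3.4/2 = 5.2 m.
Stress increase at mid-clay by the 2:1 spreading method:
Δσ = qBL/((B+z)(L+z)) = 227×1.4×2.7/((1.4+5.2)(2.7+5.2)) = 16.457 kPa
Final effective stress: σ'_f = σ'_0 + Δσ = 52.4 + 16.457 = 68.857 kPa.
Normally consolidated clay, so the full stress increment lies on the virgin compression line:
S_c = C_c·H/(1+e₀)·log₁₀(σ'_f/σ'_0) = 0.29×3.4/(1+1.18)×log₁₀(68.857/52.4)
    = 0.45229 × 0.11862 = 0.05365 m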